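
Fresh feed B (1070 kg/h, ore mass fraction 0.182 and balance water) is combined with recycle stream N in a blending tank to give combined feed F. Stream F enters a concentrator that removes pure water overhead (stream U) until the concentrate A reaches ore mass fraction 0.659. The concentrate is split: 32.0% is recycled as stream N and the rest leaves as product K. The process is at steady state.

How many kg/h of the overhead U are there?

774.5 kg/h

Overall ore balance (none leaves overhead): ore in fresh feed = ore in product, i.e. 1070×0.182 = (1−0.320)·A·0.659.
A = 194.74/(0.659×0.680) = 434.57 kg/h.
Recycle N = 0.320×434.57 = 139.06 kg/h.
Combined feed F = 1070 + 139.06 = 1209.1 kg/h.
Overhead U = F − A = 1209.1 − 434.57 = 774.49 kg/h.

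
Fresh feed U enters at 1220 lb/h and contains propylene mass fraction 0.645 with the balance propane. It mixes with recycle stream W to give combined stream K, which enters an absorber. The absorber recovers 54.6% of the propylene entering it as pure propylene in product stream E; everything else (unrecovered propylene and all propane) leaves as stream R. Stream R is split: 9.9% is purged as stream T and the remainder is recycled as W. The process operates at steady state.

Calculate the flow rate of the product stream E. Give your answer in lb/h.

propylene in K: m_A = 1220×0.645 + (1−0.099)·(1−0.546)·m_A, so m_A = 786.9/0.5909 = 1331.6 lb/h.
Product E = 0.546×1331.6 = 727.05 lb/h.

727.1 lb/h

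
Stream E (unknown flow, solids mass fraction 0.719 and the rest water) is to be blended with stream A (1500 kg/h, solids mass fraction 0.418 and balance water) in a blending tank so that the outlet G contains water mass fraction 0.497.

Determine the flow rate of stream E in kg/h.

Let E be the unknown flow. Total out = 1500 + E.
water balance: 873 + 0.281·E = 0.497·(1500 + E)
(0.281 − 0.497)·E = 0.497×1500 − 873 = -127.5
E = -127.5 / -0.216 = 590.28 kg/h

590.3 kg/h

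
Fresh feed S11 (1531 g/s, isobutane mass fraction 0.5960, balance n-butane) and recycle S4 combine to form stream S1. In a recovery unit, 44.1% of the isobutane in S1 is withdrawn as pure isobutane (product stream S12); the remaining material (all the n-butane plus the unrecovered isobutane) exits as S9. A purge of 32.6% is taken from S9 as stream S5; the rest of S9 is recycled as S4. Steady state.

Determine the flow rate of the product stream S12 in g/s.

645.7 g/s

isobutane in S1: m_A = 1531×0.596 + (1−0.326)·(1−0.441)·m_A, so m_A = 912.48/0.6232 = 1464.1 g/s.
Product S12 = 0.441×1464.1 = 645.67 g/s.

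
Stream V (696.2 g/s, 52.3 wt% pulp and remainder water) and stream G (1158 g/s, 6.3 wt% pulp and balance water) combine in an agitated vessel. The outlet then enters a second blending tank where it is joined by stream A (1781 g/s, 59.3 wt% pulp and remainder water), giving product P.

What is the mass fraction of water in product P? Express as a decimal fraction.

0.589

Overall, product flow = 3635.2 g/s.
water in = 696.2×0.477 + 1158×0.937 + 1781×0.407 = 2142 g/s.
water fraction in P = 0.589.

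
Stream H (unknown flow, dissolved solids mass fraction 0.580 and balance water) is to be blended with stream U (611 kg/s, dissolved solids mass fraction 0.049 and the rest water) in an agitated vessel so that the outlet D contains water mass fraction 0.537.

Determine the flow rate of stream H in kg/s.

2162 kg/s

Let H be the unknown flow. Total out = 611 + H.
water balance: 581.06 + 0.420·H = 0.537·(611 + H)
(0.420 − 0.537)·H = 0.537×611 − 581.06 = -252.95
H = -252.95 / -0.117 = 2162 kg/s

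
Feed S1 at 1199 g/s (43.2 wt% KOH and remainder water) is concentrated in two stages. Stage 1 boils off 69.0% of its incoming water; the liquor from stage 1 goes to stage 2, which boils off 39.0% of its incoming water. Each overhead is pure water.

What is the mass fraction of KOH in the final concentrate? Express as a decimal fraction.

water in feed = 1199×0.568 = 681.03 g/s.
After stage 1: water left = (1−0.690)×681.03 = 211.12; stream total = 729.09 g/s.
After stage 2: water left = (1−0.390)×211.12 = 128.78; final concentrate = 646.75 g/s.
KOH fraction = 517.97/646.75 = 0.801.

0.801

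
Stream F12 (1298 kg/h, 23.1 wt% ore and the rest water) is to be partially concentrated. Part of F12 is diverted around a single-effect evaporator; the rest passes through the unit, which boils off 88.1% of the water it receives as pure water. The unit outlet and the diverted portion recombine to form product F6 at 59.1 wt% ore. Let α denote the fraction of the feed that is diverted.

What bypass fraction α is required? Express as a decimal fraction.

All 1298×0.231 = 299.84 kg/h of ore reaches F6, so F6 = 299.84/0.591 = 507.34 kg/h and vapour = 790.66 kg/h.
The evaporator receives (1−α)·1298 of feed at 0.769 water and removes 0.881 of that water:
0.881×0.769×(1−α)×1298 = 790.66
(1−α) = 790.66/879.38 = 0.8991;  α = 0.1009.

0.101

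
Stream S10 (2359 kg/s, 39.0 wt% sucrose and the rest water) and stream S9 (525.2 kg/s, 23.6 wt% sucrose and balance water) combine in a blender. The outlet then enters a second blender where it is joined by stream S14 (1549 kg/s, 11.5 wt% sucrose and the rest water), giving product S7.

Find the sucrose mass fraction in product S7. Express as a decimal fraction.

0.2757

Overall, product flow = 4433.2 kg/s.
sucrose in = 2359×0.390 + 525.2×0.236 + 1549×0.115 = 1222.1 kg/s.
sucrose fraction in S7 = 0.2757.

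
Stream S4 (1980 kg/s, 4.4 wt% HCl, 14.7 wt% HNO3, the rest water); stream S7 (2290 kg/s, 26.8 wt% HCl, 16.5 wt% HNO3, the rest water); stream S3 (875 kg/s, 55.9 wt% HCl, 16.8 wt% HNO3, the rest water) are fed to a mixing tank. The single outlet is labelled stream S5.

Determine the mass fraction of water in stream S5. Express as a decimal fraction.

0.610

Total flow out = 1980 + 2290 + 875 = 5145 kg/s.
water in = 1980×0.809 + 2290×0.567 + 875×0.273 = 3139.1 kg/s.
water mass fraction in S5 = 3139.1/5145 = 0.610.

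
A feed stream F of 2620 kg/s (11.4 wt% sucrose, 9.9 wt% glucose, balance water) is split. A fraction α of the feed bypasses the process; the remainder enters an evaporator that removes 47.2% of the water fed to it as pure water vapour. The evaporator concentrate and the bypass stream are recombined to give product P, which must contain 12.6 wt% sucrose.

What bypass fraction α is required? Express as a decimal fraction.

0.744

All 2620×0.114 = 298.68 kg/s of sucrose reaches P, so P = 298.68/0.126 = 2370.5 kg/s and vapour = 249.52 kg/s.
The evaporator receives (1−α)·2620 of feed at 0.787 water and removes 0.472 of that water:
0.472×0.787×(1−α)×2620 = 249.52
(1−α) = 249.52/973.24 = 0.2564;  α = 0.7436.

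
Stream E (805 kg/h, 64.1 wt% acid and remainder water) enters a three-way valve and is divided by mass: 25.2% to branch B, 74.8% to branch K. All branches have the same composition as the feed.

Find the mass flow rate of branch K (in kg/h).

602.1 kg/h

Branch K flow = 0.748×805 = 602.14 kg/h.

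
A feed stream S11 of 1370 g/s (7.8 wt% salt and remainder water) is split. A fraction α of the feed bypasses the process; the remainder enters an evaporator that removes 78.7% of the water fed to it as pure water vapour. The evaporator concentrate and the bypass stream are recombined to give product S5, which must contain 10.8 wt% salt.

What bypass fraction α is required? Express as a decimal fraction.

All 1370×0.078 = 106.86 g/s of salt reaches S5, so S5 = 106.86/0.108 = 989.44 g/s and vapour = 380.56 g/s.
The evaporator receives (1−α)·1370 of feed at 0.922 water and removes 0.787 of that water:
0.787×0.922×(1−α)×1370 = 380.56
(1−α) = 380.56/994.09 = 0.3828;  α = 0.6172.

0.617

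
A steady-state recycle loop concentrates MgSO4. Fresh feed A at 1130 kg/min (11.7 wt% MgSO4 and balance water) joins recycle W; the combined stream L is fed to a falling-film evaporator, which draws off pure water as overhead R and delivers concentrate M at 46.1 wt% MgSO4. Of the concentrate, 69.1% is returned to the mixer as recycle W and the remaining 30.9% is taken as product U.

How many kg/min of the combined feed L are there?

Overall MgSO4 balance (none leaves overhead): MgSO4 in fresh feed = MgSO4 in product, i.e. 1130×0.117 = (1−0.691)·M·0.461.
M = 132.21/(0.461×0.309) = 928.12 kg/min.
Recycle W = 0.691×928.12 = 641.33 kg/min.
Combined feed L = 1130 + 641.33 = 1771.3 kg/min.

1771 kg/min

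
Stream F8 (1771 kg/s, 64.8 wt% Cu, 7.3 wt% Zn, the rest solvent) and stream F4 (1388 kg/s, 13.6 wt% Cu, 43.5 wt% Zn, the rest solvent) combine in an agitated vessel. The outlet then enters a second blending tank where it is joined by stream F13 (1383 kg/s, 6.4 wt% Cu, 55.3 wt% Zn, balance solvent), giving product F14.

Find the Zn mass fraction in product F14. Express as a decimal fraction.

0.330

Overall, product flow = 4542 kg/s.
Zn in = 1771×0.073 + 1388×0.435 + 1383×0.553 = 1497.9 kg/s.
Zn fraction in F14 = 0.330.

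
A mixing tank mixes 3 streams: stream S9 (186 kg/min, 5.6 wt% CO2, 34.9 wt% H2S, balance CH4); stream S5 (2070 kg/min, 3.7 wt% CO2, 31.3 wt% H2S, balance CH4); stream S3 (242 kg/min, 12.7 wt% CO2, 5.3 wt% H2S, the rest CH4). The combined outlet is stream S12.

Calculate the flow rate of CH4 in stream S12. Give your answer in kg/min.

1655 kg/min

CH4 out = CH4 in = 186×0.595 + 2070×0.650 + 242×0.820 = 1654.6 kg/min.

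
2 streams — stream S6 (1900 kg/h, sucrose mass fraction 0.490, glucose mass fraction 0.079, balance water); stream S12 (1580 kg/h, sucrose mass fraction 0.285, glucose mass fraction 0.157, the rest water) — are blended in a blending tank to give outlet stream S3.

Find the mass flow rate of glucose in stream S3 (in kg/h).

398.2 kg/h

glucose out = glucose in = 1900×0.079 + 1580×0.157 = 398.16 kg/h.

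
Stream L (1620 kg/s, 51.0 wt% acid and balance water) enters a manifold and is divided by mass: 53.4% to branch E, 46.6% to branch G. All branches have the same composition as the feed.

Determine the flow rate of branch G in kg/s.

Branch G flow = 0.466×1620 = 754.92 kg/s.

754.9 kg/s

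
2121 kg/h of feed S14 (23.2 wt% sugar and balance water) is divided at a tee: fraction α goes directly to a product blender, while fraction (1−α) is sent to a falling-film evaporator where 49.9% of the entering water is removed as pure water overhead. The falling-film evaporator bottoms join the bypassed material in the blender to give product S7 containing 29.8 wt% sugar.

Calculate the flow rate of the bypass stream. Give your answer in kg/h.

895.2 kg/h

All 2121×0.232 = 492.07 kg/h of sugar reaches S7, so S7 = 492.07/0.298 = 1651.2 kg/h and vapour = 469.75 kg/h.
The evaporator receives (1−α)·2121 of feed at 0.768 water and removes 0.499 of that water:
0.499×0.768×(1−α)×2121 = 469.75
(1−α) = 469.75/812.84 = 0.5779;  α = 0.4221.
Bypass flow = 0.4221×2121 = 895.24 kg/h.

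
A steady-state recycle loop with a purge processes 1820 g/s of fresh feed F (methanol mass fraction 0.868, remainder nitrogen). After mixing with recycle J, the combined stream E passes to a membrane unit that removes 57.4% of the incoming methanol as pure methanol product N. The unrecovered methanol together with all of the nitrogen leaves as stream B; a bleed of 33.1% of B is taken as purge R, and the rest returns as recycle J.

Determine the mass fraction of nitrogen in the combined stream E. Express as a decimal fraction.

0.247

nitrogen enters only via F and leaves only via the purge: 1820×0.132 = 0.331×(nitrogen in B), and the membrane unit passes all nitrogen, so nitrogen in E = nitrogen in B = 725.8 g/s.
methanol in E: m_A = 1820×0.868 + (1−0.331)·(1−0.574)·m_A, so m_A = 1579.8/0.7150 = 2209.4 g/s.
E = 2209.4 + 725.8 = 2935.2 g/s.
nitrogen fraction in E = 725.8/2935.2 = 0.247.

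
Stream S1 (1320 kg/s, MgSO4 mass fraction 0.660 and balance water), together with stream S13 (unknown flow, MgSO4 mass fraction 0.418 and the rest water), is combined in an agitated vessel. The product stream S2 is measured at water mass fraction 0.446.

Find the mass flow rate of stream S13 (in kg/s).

1029 kg/s

Let S13 be the unknown flow. Total out = 1320 + S13.
water balance: 448.8 + 0.582·S13 = 0.446·(1320 + S13)
(0.582 − 0.446)·S13 = 0.446×1320 − 448.8 = 139.92
S13 = 139.92 / 0.136 = 1028.8 kg/s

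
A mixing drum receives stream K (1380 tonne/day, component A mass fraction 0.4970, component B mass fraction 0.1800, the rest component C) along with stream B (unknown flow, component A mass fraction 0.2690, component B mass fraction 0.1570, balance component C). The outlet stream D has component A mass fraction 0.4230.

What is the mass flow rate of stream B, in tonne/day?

Let B be the unknown flow. Total out = 1380 + B.
component A balance: 685.86 + 0.269·B = 0.423·(1380 + B)
(0.269 − 0.423)·B = 0.423×1380 − 685.86 = -102.12
B = -102.12 / -0.154 = 663.12 tonne/day

663.1 tonne/day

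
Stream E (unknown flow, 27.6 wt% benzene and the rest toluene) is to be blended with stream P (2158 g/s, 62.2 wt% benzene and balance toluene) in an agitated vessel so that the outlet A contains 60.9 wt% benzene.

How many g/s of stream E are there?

Let E be the unknown flow. Total out = 2158 + E.
benzene balance: 1342.3 + 0.276·E = 0.609·(2158 + E)
(0.276 − 0.609)·E = 0.609×2158 − 1342.3 = -28.054
E = -28.054 / -0.333 = 84.246 g/s

84.25 g/s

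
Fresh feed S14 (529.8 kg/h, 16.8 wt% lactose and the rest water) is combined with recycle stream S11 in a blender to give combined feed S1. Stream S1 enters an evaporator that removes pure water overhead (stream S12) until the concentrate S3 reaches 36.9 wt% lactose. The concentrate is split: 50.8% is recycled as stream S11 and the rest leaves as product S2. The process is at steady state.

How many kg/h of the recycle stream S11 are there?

Overall lactose balance (none leaves overhead): lactose in fresh feed = lactose in product, i.e. 529.8×0.168 = (1−0.508)·S3·0.369.
S3 = 89.006/(0.369×0.492) = 490.26 kg/h.
Recycle S11 = 0.508×490.26 = 249.05 kg/h.

249.1 kg/h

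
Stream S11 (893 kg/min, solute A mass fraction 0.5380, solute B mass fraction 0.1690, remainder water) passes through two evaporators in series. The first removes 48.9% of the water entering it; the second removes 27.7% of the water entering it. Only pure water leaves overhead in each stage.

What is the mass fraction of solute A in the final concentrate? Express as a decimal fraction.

water in feed = 893×0.293 = 261.65 kg/min.
After stage 1: water left = (1−0.489)×261.65 = 133.7; stream total = 765.05 kg/min.
After stage 2: water left = (1−0.277)×133.7 = 96.667; final concentrate = 728.02 kg/min.
solute A fraction = 480.43/728.02 = 0.6599.

0.6599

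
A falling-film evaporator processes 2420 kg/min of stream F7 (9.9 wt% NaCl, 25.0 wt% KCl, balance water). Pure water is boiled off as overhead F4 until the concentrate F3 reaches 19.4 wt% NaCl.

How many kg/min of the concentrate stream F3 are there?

1235 kg/min

NaCl is conserved: 2420×0.099 = 239.58 kg/min all reports to the concentrate.
Concentrate = 239.58/(target fraction) = 1234.9 kg/min.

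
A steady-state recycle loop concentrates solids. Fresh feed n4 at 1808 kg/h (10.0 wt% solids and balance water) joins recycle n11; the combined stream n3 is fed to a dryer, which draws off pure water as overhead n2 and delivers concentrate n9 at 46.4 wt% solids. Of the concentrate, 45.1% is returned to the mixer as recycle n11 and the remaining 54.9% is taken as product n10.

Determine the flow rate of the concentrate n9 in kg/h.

Overall solids balance (none leaves overhead): solids in fresh feed = solids in product, i.e. 1808×0.100 = (1−0.451)·n9·0.464.
n9 = 180.8/(0.464×0.549) = 709.75 kg/h.

709.8 kg/h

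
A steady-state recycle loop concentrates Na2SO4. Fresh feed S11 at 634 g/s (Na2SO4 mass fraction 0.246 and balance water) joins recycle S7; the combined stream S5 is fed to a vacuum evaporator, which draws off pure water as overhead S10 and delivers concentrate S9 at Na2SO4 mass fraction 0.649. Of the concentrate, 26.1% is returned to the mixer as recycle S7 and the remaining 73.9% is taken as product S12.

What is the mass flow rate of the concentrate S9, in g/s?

325.2 g/s

Overall Na2SO4 balance (none leaves overhead): Na2SO4 in fresh feed = Na2SO4 in product, i.e. 634×0.246 = (1−0.261)·S9·0.649.
S9 = 155.96/(0.649×0.739) = 325.19 g/s.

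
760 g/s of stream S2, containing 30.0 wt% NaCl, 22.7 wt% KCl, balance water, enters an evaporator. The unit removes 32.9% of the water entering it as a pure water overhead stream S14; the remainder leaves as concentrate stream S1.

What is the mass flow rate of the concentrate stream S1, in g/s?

641.7 g/s

water entering = 760×0.473 = 359.48 g/s; overhead removed = 0.329×359.48 = 118.27 g/s.
Concentrate = 760 − 118.27 = 641.73 g/s.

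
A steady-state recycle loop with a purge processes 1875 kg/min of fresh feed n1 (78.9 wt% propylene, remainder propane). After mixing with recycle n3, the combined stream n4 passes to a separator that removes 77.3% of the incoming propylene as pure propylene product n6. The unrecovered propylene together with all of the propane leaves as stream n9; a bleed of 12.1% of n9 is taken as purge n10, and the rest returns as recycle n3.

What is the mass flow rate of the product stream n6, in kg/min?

1429 kg/min

propylene in n4: m_A = 1875×0.789 + (1−0.121)·(1−0.773)·m_A, so m_A = 1479.4/0.8005 = 1848.1 kg/min.
Product n6 = 0.773×1848.1 = 1428.6 kg/min.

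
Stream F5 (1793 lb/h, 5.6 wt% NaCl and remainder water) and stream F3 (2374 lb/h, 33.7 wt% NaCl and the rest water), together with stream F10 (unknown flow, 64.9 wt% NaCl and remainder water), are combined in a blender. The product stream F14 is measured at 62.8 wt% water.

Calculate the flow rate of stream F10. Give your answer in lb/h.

2345 lb/h

Let F10 be the unknown flow. Total out = 4167 + F10.
water balance: 3266.6 + 0.351·F10 = 0.628·(4167 + F10)
(0.351 − 0.628)·F10 = 0.628×4167 − 3266.6 = -649.68
F10 = -649.68 / -0.277 = 2345.4 lb/h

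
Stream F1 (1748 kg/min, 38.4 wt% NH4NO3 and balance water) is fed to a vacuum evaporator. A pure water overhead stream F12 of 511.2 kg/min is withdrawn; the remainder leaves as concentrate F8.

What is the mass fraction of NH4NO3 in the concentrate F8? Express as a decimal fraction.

0.543

NH4NO3 is not removed: 1748×0.384 = 671.23 kg/min of NH4NO3 enters F8.
Concentrate = 1748 − 511.2 = 1236.8 kg/min.
Mass fraction = 671.23/1236.8 = 0.543.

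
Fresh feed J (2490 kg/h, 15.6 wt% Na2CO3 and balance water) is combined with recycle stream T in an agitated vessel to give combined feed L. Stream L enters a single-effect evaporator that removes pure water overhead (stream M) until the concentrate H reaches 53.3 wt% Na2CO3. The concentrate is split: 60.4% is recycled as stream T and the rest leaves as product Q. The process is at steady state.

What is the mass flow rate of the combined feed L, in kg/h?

3602 kg/h

Overall Na2CO3 balance (none leaves overhead): Na2CO3 in fresh feed = Na2CO3 in product, i.e. 2490×0.156 = (1−0.604)·H·0.533.
H = 388.44/(0.533×0.396) = 1840.4 kg/h.
Recycle T = 0.604×1840.4 = 1111.6 kg/h.
Combined feed L = 2490 + 1111.6 = 3601.6 kg/h.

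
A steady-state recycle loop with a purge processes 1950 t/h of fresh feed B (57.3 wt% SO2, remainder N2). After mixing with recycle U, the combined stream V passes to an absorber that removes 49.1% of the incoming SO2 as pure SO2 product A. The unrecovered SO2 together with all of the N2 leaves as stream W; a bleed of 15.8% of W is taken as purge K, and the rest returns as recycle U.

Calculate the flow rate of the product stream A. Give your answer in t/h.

SO2 in V: m_A = 1950×0.573 + (1−0.158)·(1−0.491)·m_A, so m_A = 1117.3/0.5714 = 1955.4 t/h.
Product A = 0.491×1955.4 = 960.09 t/h.

960.1 t/h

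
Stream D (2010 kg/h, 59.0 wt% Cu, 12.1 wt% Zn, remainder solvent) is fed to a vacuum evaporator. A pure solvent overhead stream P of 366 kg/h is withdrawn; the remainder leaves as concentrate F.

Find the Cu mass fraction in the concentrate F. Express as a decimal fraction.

Cu is not removed: 2010×0.590 = 1185.9 kg/h of Cu enters F.
Concentrate = 2010 − 366 = 1644 kg/h.
Mass fraction = 1185.9/1644 = 0.7214.

0.7214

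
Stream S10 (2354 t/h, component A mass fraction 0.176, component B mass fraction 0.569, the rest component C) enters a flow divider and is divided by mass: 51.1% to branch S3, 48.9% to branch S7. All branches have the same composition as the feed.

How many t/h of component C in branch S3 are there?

Branch S3 total = 0.511×2354 = 1202.9 t/h.
component C in S3 = 0.255×1202.9 = 306.74 t/h.

306.7 t/h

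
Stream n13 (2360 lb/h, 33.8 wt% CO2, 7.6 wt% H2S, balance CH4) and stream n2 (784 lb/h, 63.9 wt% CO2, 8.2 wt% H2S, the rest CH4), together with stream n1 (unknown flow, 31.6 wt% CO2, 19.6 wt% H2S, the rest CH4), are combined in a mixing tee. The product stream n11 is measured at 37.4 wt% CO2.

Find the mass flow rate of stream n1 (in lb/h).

2117 lb/h

Let n1 be the unknown flow. Total out = 3144 + n1.
CO2 balance: 1298.7 + 0.316·n1 = 0.374·(3144 + n1)
(0.316 − 0.374)·n1 = 0.374×3144 − 1298.7 = -122.8
n1 = -122.8 / -0.058 = 2117.2 lb/h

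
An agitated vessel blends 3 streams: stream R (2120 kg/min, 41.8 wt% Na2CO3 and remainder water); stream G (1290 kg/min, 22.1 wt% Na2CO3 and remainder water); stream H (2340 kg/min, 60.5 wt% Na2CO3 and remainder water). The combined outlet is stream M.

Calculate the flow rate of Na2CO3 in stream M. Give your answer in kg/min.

2587 kg/min

Na2CO3 out = Na2CO3 in = 2120×0.418 + 1290×0.221 + 2340×0.605 = 2586.9 kg/min.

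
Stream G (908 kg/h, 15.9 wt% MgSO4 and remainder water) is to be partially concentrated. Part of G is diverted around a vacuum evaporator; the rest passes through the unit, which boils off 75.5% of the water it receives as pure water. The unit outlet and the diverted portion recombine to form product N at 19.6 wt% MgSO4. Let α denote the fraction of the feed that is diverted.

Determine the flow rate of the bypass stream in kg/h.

638 kg/h

All 908×0.159 = 144.37 kg/h of MgSO4 reaches N, so N = 144.37/0.196 = 736.59 kg/h and vapour = 171.41 kg/h.
The evaporator receives (1−α)·908 of feed at 0.841 water and removes 0.755 of that water:
0.755×0.841×(1−α)×908 = 171.41
(1−α) = 171.41/576.54 = 0.2973;  α = 0.7027.
Bypass flow = 0.7027×908 = 638.05 kg/h.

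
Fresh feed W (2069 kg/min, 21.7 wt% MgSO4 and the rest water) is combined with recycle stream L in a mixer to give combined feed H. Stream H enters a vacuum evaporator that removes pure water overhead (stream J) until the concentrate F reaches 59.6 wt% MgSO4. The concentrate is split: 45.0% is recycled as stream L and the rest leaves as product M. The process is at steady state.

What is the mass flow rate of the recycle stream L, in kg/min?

616.3 kg/min

Overall MgSO4 balance (none leaves overhead): MgSO4 in fresh feed = MgSO4 in product, i.e. 2069×0.217 = (1−0.450)·F·0.596.
F = 448.97/(0.596×0.550) = 1369.7 kg/min.
Recycle L = 0.450×1369.7 = 616.34 kg/min.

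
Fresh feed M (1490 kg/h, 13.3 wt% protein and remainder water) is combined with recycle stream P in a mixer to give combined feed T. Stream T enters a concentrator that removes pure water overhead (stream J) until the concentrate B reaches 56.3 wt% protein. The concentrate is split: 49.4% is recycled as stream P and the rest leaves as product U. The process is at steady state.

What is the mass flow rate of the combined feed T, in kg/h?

1834 kg/h

Overall protein balance (none leaves overhead): protein in fresh feed = protein in product, i.e. 1490×0.133 = (1−0.494)·B·0.563.
B = 198.17/(0.563×0.506) = 695.63 kg/h.
Recycle P = 0.494×695.63 = 343.64 kg/h.
Combined feed T = 1490 + 343.64 = 1833.6 kg/h.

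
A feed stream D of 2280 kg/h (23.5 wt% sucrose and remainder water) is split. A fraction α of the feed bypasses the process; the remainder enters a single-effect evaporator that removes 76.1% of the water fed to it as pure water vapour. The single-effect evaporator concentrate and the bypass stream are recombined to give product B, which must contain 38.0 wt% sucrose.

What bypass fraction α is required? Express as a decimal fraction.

0.345

All 2280×0.235 = 535.8 kg/h of sucrose reaches B, so B = 535.8/0.380 = 1410 kg/h and vapour = 870 kg/h.
The evaporator receives (1−α)·2280 of feed at 0.765 water and removes 0.761 of that water:
0.761×0.765×(1−α)×2280 = 870
(1−α) = 870/1327.3 = 0.6554;  α = 0.3446.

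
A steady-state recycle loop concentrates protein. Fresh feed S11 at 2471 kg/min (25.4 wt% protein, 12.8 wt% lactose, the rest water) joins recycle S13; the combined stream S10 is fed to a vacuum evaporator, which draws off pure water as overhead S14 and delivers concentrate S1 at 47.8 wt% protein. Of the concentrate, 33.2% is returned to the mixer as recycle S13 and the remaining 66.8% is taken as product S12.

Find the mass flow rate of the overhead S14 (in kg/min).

Overall protein balance (none leaves overhead): protein in fresh feed = protein in product, i.e. 2471×0.254 = (1−0.332)·S1·0.478.
S1 = 627.63/(0.478×0.668) = 1965.6 kg/min.
Recycle S13 = 0.332×1965.6 = 652.59 kg/min.
Combined feed S10 = 2471 + 652.59 = 3123.6 kg/min.
Overhead S14 = S10 − S1 = 3123.6 − 1965.6 = 1158 kg/min.

1158 kg/min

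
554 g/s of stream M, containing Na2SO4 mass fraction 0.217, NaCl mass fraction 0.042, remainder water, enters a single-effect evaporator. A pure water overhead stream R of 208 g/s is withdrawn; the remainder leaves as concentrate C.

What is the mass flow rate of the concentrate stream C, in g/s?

346 g/s

Concentrate = 554 − 208 = 346 g/s.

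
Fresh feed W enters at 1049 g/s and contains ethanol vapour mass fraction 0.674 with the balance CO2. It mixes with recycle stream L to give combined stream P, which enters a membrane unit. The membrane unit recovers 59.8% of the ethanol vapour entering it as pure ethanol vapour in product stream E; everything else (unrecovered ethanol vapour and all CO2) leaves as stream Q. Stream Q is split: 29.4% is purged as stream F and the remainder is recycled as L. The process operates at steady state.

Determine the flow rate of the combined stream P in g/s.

2150 g/s

CO2 enters only via W and leaves only via the purge: 1049×0.326 = 0.294×(CO2 in Q), and the membrane unit passes all CO2, so CO2 in P = CO2 in Q = 1163.2 g/s.
ethanol vapour in P: m_A = 1049×0.674 + (1−0.294)·(1−0.598)·m_A, so m_A = 707.03/0.7162 = 987.21 g/s.
P = 987.21 + 1163.2 = 2150.4 g/s.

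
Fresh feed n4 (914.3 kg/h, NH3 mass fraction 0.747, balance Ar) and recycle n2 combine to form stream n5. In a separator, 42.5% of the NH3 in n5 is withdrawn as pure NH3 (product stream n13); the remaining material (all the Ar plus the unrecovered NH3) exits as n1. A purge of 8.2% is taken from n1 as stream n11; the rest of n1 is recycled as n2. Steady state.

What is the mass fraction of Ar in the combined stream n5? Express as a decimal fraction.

Ar enters only via n4 and leaves only via the purge: 914.3×0.253 = 0.082×(Ar in n1), and the separator passes all Ar, so Ar in n5 = Ar in n1 = 2820.9 kg/h.
NH3 in n5: m_A = 914.3×0.747 + (1−0.082)·(1−0.425)·m_A, so m_A = 682.98/0.4722 = 1446.5 kg/h.
n5 = 1446.5 + 2820.9 = 4267.5 kg/h.
Ar fraction in n5 = 2820.9/4267.5 = 0.661.

0.661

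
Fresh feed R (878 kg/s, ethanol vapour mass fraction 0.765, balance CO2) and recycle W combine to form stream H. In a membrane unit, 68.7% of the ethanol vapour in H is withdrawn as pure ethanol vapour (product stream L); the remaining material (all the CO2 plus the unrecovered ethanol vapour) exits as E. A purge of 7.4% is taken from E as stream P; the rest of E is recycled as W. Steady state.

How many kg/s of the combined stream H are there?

3734 kg/s

CO2 enters only via R and leaves only via the purge: 878×0.235 = 0.074×(CO2 in E), and the membrane unit passes all CO2, so CO2 in H = CO2 in E = 2788.2 kg/s.
ethanol vapour in H: m_A = 878×0.765 + (1−0.074)·(1−0.687)·m_A, so m_A = 671.67/0.7102 = 945.8 kg/s.
H = 945.8 + 2788.2 = 3734 kg/s.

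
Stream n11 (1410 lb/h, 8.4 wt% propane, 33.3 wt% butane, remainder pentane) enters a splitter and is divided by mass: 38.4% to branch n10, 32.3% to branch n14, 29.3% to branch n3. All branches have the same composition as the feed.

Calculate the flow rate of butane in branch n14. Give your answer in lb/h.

151.7 lb/h

Branch n14 total = 0.323×1410 = 455.43 lb/h.
butane in n14 = 0.333×455.43 = 151.66 lb/h.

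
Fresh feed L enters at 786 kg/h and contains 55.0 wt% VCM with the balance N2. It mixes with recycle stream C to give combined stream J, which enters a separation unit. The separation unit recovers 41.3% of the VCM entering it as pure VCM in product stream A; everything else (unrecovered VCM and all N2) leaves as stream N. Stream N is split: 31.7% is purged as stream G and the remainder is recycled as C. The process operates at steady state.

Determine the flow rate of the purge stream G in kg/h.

N2 enters only via L and leaves only via the purge: 786×0.450 = 0.317×(N2 in N), and the separation unit passes all N2, so N2 in J = N2 in N = 1115.8 kg/h.
VCM in J: m_A = 786×0.550 + (1−0.317)·(1−0.413)·m_A, so m_A = 432.3/0.5991 = 721.61 kg/h.
N = (1−0.413)×721.61 + 1115.8 = 1539.4 kg/h.
Purge G = 0.317×1539.4 = 487.98 kg/h.

488 kg/h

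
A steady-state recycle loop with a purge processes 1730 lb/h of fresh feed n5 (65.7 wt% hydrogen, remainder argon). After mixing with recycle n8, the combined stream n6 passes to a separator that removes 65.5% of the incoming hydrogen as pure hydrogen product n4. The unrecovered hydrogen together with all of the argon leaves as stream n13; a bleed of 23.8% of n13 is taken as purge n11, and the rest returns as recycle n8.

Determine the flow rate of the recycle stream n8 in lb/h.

2305 lb/h

argon enters only via n5 and leaves only via the purge: 1730×0.343 = 0.238×(argon in n13), and the separator passes all argon, so argon in n6 = argon in n13 = 2493.2 lb/h.
hydrogen in n6: m_A = 1730×0.657 + (1−0.238)·(1−0.655)·m_A, so m_A = 1136.6/0.7371 = 1542 lb/h.
n13 = (1−0.655)×1542 + 2493.2 = 3025.2 lb/h.
Recycle n8 = (1−0.238)×3025.2 = 2305.2 lb/h.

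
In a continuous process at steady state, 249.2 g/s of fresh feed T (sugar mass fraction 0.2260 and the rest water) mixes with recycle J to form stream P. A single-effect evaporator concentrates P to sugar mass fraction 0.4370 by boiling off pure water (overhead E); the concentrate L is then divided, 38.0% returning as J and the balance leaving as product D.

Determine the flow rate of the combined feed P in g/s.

328.2 g/s

Overall sugar balance (none leaves overhead): sugar in fresh feed = sugar in product, i.e. 249.2×0.226 = (1−0.380)·L·0.437.
L = 56.319/(0.437×0.620) = 207.87 g/s.
Recycle J = 0.380×207.87 = 78.989 g/s.
Combined feed P = 249.2 + 78.989 = 328.19 g/s.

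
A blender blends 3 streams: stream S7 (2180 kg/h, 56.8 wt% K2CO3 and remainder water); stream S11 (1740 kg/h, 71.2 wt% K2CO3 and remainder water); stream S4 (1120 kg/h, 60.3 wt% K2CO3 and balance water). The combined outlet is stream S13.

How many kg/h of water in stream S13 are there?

water out = water in = 2180×0.432 + 1740×0.288 + 1120×0.397 = 1887.5 kg/h.

1888 kg/h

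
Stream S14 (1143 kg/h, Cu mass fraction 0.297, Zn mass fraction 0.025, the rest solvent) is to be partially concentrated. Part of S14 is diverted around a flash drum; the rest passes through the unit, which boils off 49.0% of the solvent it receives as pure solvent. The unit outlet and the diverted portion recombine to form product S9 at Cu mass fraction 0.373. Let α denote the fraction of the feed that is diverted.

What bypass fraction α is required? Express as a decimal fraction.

All 1143×0.297 = 339.47 kg/h of Cu reaches S9, so S9 = 339.47/0.373 = 910.11 kg/h and vapour = 232.89 kg/h.
The evaporator receives (1−α)·1143 of feed at 0.678 solvent and removes 0.490 of that solvent:
0.490×0.678×(1−α)×1143 = 232.89
(1−α) = 232.89/379.73 = 0.6133;  α = 0.3867.

0.387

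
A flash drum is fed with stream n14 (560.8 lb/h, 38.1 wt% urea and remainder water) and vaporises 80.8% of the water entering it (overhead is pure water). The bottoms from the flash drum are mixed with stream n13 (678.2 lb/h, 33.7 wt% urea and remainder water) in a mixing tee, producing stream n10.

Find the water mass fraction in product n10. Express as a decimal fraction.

0.539

Vapour removed = 0.808×0.619×560.8 = 280.49 lb/h; concentrate = 280.31 lb/h.
water reaching the mixer = 66.65 (from concentrate) + 678.2×0.663 = 516.3 lb/h.
Product flow = 280.31 + 678.2 = 958.51 lb/h; water fraction = 0.539.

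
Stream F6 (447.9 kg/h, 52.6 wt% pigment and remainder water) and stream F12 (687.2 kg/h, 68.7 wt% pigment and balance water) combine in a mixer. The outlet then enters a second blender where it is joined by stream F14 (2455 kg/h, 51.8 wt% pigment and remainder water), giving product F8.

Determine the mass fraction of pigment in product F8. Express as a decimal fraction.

Overall, product flow = 3590.1 kg/h.
pigment in = 447.9×0.526 + 687.2×0.687 + 2455×0.518 = 1979.4 kg/h.
pigment fraction in F8 = 0.5513.

0.5513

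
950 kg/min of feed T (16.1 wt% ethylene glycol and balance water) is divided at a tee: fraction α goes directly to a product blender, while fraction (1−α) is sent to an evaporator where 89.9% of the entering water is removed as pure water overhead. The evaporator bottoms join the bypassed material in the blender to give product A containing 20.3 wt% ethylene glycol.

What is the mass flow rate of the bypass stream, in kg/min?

689.4 kg/min

All 950×0.161 = 152.95 kg/min of ethylene glycol reaches A, so A = 152.95/0.203 = 753.45 kg/min and vapour = 196.55 kg/min.
The evaporator receives (1−α)·950 of feed at 0.839 water and removes 0.899 of that water:
0.899×0.839×(1−α)×950 = 196.55
(1−α) = 196.55/716.55 = 0.2743;  α = 0.7257.
Bypass flow = 0.7257×950 = 689.41 kg/min.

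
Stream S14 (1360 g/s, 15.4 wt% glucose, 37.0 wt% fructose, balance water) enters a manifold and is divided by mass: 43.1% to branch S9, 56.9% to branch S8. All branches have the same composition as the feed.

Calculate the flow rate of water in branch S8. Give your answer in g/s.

368.3 g/s

Branch S8 total = 0.569×1360 = 773.84 g/s.
water in S8 = 0.476×773.84 = 368.35 g/s.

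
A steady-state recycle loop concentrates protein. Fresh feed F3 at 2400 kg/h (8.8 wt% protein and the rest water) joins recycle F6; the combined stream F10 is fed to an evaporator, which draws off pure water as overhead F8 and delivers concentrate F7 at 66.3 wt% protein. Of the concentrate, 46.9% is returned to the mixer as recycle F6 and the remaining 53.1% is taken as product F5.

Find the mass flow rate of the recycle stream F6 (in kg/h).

281.4 kg/h

Overall protein balance (none leaves overhead): protein in fresh feed = protein in product, i.e. 2400×0.088 = (1−0.469)·F7·0.663.
F7 = 211.2/(0.663×0.531) = 599.91 kg/h.
Recycle F6 = 0.469×599.91 = 281.36 kg/h.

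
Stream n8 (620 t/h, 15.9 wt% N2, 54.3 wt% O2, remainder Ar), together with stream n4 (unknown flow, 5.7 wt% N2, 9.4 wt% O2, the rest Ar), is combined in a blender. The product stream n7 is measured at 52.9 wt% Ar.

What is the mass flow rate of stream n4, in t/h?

Let n4 be the unknown flow. Total out = 620 + n4.
Ar balance: 184.76 + 0.849·n4 = 0.529·(620 + n4)
(0.849 − 0.529)·n4 = 0.529×620 − 184.76 = 143.22
n4 = 143.22 / 0.320 = 447.56 t/h

447.6 t/h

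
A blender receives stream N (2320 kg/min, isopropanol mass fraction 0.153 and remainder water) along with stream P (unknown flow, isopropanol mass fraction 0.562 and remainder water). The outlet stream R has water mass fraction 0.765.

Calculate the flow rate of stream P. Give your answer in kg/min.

581.8 kg/min

Let P be the unknown flow. Total out = 2320 + P.
water balance: 1965 + 0.438·P = 0.765·(2320 + P)
(0.438 − 0.765)·P = 0.765×2320 − 1965 = -190.24
P = -190.24 / -0.327 = 581.77 kg/min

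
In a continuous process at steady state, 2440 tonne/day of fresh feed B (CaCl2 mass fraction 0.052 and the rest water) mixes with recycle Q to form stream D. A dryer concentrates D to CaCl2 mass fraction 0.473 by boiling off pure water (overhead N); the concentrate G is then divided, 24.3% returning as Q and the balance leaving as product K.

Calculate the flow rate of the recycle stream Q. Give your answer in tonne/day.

Overall CaCl2 balance (none leaves overhead): CaCl2 in fresh feed = CaCl2 in product, i.e. 2440×0.052 = (1−0.243)·G·0.473.
G = 126.88/(0.473×0.757) = 354.35 tonne/day.
Recycle Q = 0.243×354.35 = 86.108 tonne/day.

86.11 tonne/day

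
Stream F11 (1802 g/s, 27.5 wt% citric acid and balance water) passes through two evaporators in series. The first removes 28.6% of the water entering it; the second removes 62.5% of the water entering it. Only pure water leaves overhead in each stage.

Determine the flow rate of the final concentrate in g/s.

845.4 g/s

water in feed = 1802×0.725 = 1306.5 g/s.
After stage 1: water left = (1−0.286)×1306.5 = 932.81; stream total = 1428.4 g/s.
After stage 2: water left = (1−0.625)×932.81 = 349.8; final concentrate = 845.35 g/s.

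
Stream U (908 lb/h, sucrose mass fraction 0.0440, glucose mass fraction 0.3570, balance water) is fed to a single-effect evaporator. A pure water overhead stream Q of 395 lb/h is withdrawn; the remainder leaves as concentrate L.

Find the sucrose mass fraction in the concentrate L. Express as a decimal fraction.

sucrose is not removed: 908×0.044 = 39.952 lb/h of sucrose enters L.
Concentrate = 908 − 395 = 513 lb/h.
Mass fraction = 39.952/513 = 0.0779.

0.0779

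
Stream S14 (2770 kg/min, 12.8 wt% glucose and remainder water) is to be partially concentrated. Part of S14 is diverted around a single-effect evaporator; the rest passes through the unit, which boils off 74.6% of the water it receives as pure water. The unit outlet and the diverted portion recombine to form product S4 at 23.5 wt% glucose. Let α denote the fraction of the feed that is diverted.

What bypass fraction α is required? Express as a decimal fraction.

All 2770×0.128 = 354.56 kg/min of glucose reaches S4, so S4 = 354.56/0.235 = 1508.8 kg/min and vapour = 1261.2 kg/min.
The evaporator receives (1−α)·2770 of feed at 0.872 water and removes 0.746 of that water:
0.746×0.872×(1−α)×2770 = 1261.2
(1−α) = 1261.2/1801.9 = 0.6999;  α = 0.3001.

0.300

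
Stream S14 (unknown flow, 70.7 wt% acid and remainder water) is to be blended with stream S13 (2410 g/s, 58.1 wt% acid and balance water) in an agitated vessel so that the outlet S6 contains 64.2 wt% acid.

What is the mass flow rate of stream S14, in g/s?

2262 g/s

Let S14 be the unknown flow. Total out = 2410 + S14.
acid balance: 1400.2 + 0.707·S14 = 0.642·(2410 + S14)
(0.707 − 0.642)·S14 = 0.642×2410 − 1400.2 = 147.01
S14 = 147.01 / 0.065 = 2261.7 g/s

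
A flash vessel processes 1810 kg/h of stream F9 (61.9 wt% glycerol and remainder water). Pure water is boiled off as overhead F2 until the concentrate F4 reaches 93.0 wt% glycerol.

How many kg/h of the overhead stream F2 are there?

605.3 kg/h

glycerol is conserved: 1810×0.619 = 1120.4 kg/h all reports to the concentrate.
Concentrate = 1120.4/(target fraction) = 1204.7 kg/h.
Overhead = 1810 − 1204.7 = 605.28 kg/h.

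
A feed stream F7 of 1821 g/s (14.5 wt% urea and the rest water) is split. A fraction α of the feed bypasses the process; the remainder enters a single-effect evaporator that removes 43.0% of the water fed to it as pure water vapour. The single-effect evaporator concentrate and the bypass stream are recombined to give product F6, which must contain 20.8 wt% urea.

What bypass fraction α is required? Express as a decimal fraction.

All 1821×0.145 = 264.04 g/s of urea reaches F6, so F6 = 264.04/0.208 = 1269.4 g/s and vapour = 551.55 g/s.
The evaporator receives (1−α)·1821 of feed at 0.855 water and removes 0.430 of that water:
0.430×0.855×(1−α)×1821 = 551.55
(1−α) = 551.55/669.49 = 0.8238;  α = 0.1762.

0.176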